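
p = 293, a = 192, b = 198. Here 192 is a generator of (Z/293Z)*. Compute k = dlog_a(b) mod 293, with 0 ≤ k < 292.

94

Baby-step giant-step with m = ceil(sqrt(292)) = 18.
Baby table (192^j mod 293 for j=0..17):
  0:1  1:192  2:239  3:180  4:279  5:242  6:170  7:117
  8:196  9:128  10:257  11:120  12:186  13:259  14:211  15:78
  16:33  17:183
Giant step factor: 192^(-18) ≡ 61 (mod 293).
Scan 198·61^i mod 293 for i = 0, 1, …:
  i=0: 198   i=1: 65   i=2: 156   i=3: 140
  i=4: 43   i=5: 279
Match at i=5, j=4: k = 5·18 + 4 = 94.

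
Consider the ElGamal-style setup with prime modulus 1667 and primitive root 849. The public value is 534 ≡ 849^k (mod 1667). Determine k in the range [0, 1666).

Baby-step giant-step with m = ceil(sqrt(1666)) = 41.
Baby table (849^j mod 1667 for j=0..40):
  0:1  1:849  2:657  3:1015  4:1563  5:55  6:19  7:1128
  8:814  9:948  10:1358  11:1045  12:361  13:1428  14:463  15:1342
  16:797  17:1518  18:191  19:460  20:462  21:493  22:140  23:503
  24:295  25:405  26:443  27:1032  28:993  29:1222  30:604  31:1027
  32:82  33:1271  34:530  35:1547  36:1474  37:1176  38:1558  39:811
  40:68
Giant step factor: 849^(-41) ≡ 1289 (mod 1667).
Scan 534·1289^i mod 1667 for i = 0, 1, …:
  i=0: 534   i=1: 1522   i=2: 1466   i=3: 963
  i=4: 1059   i=5: 1445   i=6: 566   i=7: 1095
  i=8: 1173   i=9: 28   i=10: 1085   i=11: 1619
  i=12: 1474
Match at i=12, j=36: k = 12·41 + 36 = 528.

528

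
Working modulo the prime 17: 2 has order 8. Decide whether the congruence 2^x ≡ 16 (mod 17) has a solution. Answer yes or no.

yes

⟨2⟩ has order 8; its elements mod 17 are {1, 2, 4, 8, 9, 13, 15, 16}.
16 is in this set.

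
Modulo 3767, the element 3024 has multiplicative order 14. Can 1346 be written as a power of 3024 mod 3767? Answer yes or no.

no

1346 ∈ ⟨3024⟩ iff 1346^14 ≡ 1 (mod 3767), since |⟨3024⟩| = 14.
1346^14 mod 3767 = 380.
Since 380 ≠ 1, 1346 does not lie in the subgroup.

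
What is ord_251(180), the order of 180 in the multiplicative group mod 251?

125

The order of 180 must divide p − 1 = 250 = 2 · 5^3.
Divisors: 1, 2, 5, 10, 25, 50, 125, 250.
Check each in increasing order: 180^1 ≡ 180;  180^2 ≡ 21;  180^5 ≡ 64;  180^10 ≡ 80;  180^25 ≡ 219;  180^50 ≡ 20;  180^125 ≡ 1.
Smallest exponent giving 1 is 125.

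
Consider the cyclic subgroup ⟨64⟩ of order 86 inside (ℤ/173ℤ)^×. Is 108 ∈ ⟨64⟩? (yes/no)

108 ∈ ⟨64⟩ iff 108^86 ≡ 1 (mod 173), since |⟨64⟩| = 86.
108^86 mod 173 = 172.
Since 172 ≠ 1, 108 does not lie in the subgroup.

no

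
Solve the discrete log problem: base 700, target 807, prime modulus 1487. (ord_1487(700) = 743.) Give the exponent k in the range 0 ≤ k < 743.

172

Baby-step giant-step with m = ceil(sqrt(743)) = 28.
Baby table (700^j mod 1487 for j=0..27):
  0:1  1:700  2:777  3:1145  4:7  5:439  6:978  7:580
  8:49  9:99  10:898  11:1086  12:343  13:693  14:338  15:167
  16:914  17:390  18:879  19:1169  20:450  21:1243  22:205  23:748
  24:176  25:1266  26:1435  27:775
Giant step factor: 700^(-28) ≡ 484 (mod 1487).
Scan 807·484^i mod 1487 for i = 0, 1, …:
  i=0: 807   i=1: 994   i=2: 795   i=3: 1134
  i=4: 153   i=5: 1189   i=6: 7
Match at i=6, j=4: k = 6·28 + 4 = 172.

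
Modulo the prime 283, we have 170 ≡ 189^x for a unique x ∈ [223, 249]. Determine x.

233

Compute 189^223 mod 283 = 37, then multiply by 189 repeatedly:
  189^223=37  189^224=201  189^225=67  189^226=211  189^227=259
  189^228=275  189^229=186  189^230=62  189^231=115  189^232=227
  189^233=170
Found 170 at exponent 233.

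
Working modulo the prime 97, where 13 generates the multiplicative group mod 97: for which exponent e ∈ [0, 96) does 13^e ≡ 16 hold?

40

Baby-step giant-step with m = ceil(sqrt(96)) = 10.
Baby table (13^j mod 97 for j=0..9):
  0:1  1:13  2:72  3:63  4:43  5:74  6:89  7:90
  8:6  9:78
Giant step factor: 13^(-10) ≡ 86 (mod 97).
Scan 16·86^i mod 97 for i = 0, 1, …:
  i=0: 16   i=1: 18   i=2: 93   i=3: 44
  i=4: 1
Match at i=4, j=0: e = 4·10 + 0 = 40.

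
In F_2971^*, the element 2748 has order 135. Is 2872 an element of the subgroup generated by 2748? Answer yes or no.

yes

2872 ∈ ⟨2748⟩ iff 2872^135 ≡ 1 (mod 2971), since |⟨2748⟩| = 135.
2872^135 mod 2971 = 1.
Since 1 = 1, 2872 lies in the subgroup.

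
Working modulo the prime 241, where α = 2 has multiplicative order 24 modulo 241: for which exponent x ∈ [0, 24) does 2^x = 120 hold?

11

Successive powers of 2 modulo 241:
  2^0=1  2^1=2  2^2=4  2^3=8  2^4=16  2^5=32
  2^6=64  2^7=128  2^8=15  2^9=30  2^10=60  2^11=120
So 2^11 ≡ 120 (mod 241), giving x = 11.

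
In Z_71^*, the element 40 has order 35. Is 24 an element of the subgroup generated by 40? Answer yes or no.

yes

24 ∈ ⟨40⟩ iff 24^35 ≡ 1 (mod 71), since |⟨40⟩| = 35.
24^35 mod 71 = 1.
Since 1 = 1, 24 lies in the subgroup.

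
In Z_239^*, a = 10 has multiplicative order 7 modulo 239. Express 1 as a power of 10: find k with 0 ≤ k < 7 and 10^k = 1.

0

Successive powers of 10 modulo 239:
  10^0=1
So 10^0 ≡ 1 (mod 239), giving k = 0.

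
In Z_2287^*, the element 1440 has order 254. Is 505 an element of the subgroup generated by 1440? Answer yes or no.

no

505 ∈ ⟨1440⟩ iff 505^254 ≡ 1 (mod 2287), since |⟨1440⟩| = 254.
505^254 mod 2287 = 632.
Since 632 ≠ 1, 505 does not lie in the subgroup.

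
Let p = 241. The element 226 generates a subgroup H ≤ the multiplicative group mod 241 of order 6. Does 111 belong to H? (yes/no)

no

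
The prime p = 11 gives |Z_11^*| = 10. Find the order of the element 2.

The order of 2 must divide p − 1 = 10 = 2 · 5.
Divisors: 1, 2, 5, 10.
Check each in increasing order: 2^1 ≡ 2;  2^2 ≡ 4;  2^5 ≡ 10;  2^10 ≡ 1.
Smallest exponent giving 1 is 10.

10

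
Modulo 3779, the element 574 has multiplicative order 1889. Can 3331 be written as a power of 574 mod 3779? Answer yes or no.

3331 ∈ ⟨574⟩ iff 3331^1889 ≡ 1 (mod 3779), since |⟨574⟩| = 1889.
3331^1889 mod 3779 = 3778.
Since 3778 ≠ 1, 3331 does not lie in the subgroup.

no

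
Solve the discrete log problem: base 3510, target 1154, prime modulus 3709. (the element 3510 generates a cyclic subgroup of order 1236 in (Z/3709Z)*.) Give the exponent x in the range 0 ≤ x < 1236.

Baby-step giant-step with m = ceil(sqrt(1236)) = 36.
Baby table (3510^j mod 3709 for j=0..35):
  0:1  1:3510  2:2511  3:1026  4:3530  5:2240  6:3029  7:1796
  8:2369  9:3321  10:3032  11:1199  12:2484  13:2690  14:2495  15:501
  16:444  17:660  18:2184  19:3046  20:2122  21:548  22:2218  23:3698
  24:2189  25:2051  26:3550  27:1969  28:1323  29:62  30:2498  31:3613
  32:559  33:29  34:1647  35:2348
Giant step factor: 3510^(-36) ≡ 3121 (mod 3709).
Scan 1154·3121^i mod 3709 for i = 0, 1, …:
  i=0: 1154   i=1: 195   i=2: 319   i=3: 1587
  i=4: 1512   i=5: 1104   i=6: 3632   i=7: 768
  i=8: 914   i=9: 373     …   i=19: 1798
  i=20: 3550
Match at i=20, j=26: x = 20·36 + 26 = 746.

746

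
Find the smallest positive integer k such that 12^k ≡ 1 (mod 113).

112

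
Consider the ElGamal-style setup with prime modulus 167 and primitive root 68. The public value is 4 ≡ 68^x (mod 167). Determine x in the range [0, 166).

Baby-step giant-step with m = ceil(sqrt(166)) = 13.
Baby table (68^j mod 167 for j=0..12):
  0:1  1:68  2:115  3:138  4:32  5:5  6:6  7:74
  8:22  9:160  10:25  11:30  12:36
Giant step factor: 68^(-13) ≡ 41 (mod 167).
Scan 4·41^i mod 167 for i = 0, 1, …:
  i=0: 4   i=1: 164   i=2: 44   i=3: 134
  i=4: 150   i=5: 138
Match at i=5, j=3: x = 5·13 + 3 = 68.

68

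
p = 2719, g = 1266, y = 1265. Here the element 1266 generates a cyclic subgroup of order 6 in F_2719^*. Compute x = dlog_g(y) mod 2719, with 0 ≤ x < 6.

Successive powers of 1266 modulo 2719:
  1266^0=1  1266^1=1266  1266^2=1265
So 1266^2 ≡ 1265 (mod 2719), giving x = 2.

2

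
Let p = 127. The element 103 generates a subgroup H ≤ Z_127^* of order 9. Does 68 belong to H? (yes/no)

⟨103⟩ has order 9; its elements mod 127 are {1, 19, 22, 37, 52, 68, 99, 103, 107}.
68 is in this set.

yes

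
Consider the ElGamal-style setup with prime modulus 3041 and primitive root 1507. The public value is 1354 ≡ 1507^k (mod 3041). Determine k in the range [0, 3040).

Baby-step giant-step with m = ceil(sqrt(3040)) = 56.
Baby table (1507^j mod 3041 for j=0..55):
  0:1  1:1507  2:2463  3:1721  4:2615  5:2710  6:2948  7:2776
  8:2057  9:1120  10:85  11:373  12:2567  13:317  14:282  15:2275
  16:1218  17:1803  18:1508  19:929  20:1143  21:1295  22:2284  23:2617
  24:2683  25:1792  26:136  27:1205  28:458  29:2940  30:2884  31:599
  32:2557  33:452  34:3021  35:270  36:2437  37:2072  38:2438  39:538
  40:1860  41:2259  42:1434  43:1928  44:1341  45:1663  46:357  47:2783
  48:442  49:115  50:3009  51:432  52:250  53:2707  54:1468  55:1469
Giant step factor: 1507^(-56) ≡ 2386 (mod 3041).
Scan 1354·2386^i mod 3041 for i = 0, 1, …:
  i=0: 1354   i=1: 1102   i=2: 1948   i=3: 1280
  i=4: 916   i=5: 2138   i=6: 1511   i=7: 1661
  i=8: 723   i=9: 831     …   i=41: 2703
  i=42: 2438
Match at i=42, j=38: k = 42·56 + 38 = 2390.

2390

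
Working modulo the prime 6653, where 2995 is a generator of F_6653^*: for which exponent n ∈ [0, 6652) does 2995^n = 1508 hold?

5321

Baby-step giant-step with m = ceil(sqrt(6652)) = 82.
Baby table (2995^j mod 6653 for j=0..81):
  0:1  1:2995  2:1781  3:5042  4:5133  5:4905  6:651  7:416
  8:1809  9:2413  10:1777  11:6368  12:4662  13:4696  14:78  15:755
  16:5858  17:749  18:1194  19:3369  20:4207  21:5836  22:1389  23:1930
  24:5546  25:4382  26:4374  27:373  28:6084  29:5666  30:4520  31:5198
  32:6643  33:3315  34:2149  35:2804  36:1894  37:4174  38:143  39:2493
  40:1869  41:2482  42:2189  43:2850  44:6604  45:6264  46:5873  47:5756
  48:1297  49:5816  50:1366  51:6228  52:4501  53:1517  54:6069  55:659
  56:4417  57:2751  58:2831  59:2923  60:5690  61:3217  62:1371  63:1244
  64:100  65:115  66:5122  67:5225  68:1019  69:4831  70:5223  71:1682
  72:1269  73:1792  74:4722  75:4765  76:490  77:3890  78:1147  79:2317
  80:336  81:1717
Giant step factor: 2995^(-82) ≡ 4830 (mod 6653).
Scan 1508·4830^i mod 6653 for i = 0, 1, …:
  i=0: 1508   i=1: 5258   i=2: 1639   i=3: 5953
  i=4: 5377   i=5: 4251   i=6: 1172   i=7: 5710
  i=8: 2615   i=9: 3056     …   i=63: 4320
  i=64: 1792
Match at i=64, j=73: n = 64·82 + 73 = 5321.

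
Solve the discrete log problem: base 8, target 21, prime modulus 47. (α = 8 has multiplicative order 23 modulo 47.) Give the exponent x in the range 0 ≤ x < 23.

Successive powers of 8 modulo 47:
  8^0=1  8^1=8  8^2=17  8^3=42  8^4=7  8^5=9
  8^6=25  8^7=12  8^8=2  8^9=16  8^10=34  8^11=37
  8^12=14  8^13=18  8^14=3  8^15=24  8^16=4  8^17=32
  8^18=21
So 8^18 ≡ 21 (mod 47), giving x = 18.

18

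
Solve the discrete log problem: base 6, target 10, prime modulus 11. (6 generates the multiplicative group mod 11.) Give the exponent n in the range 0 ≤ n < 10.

5

Successive powers of 6 modulo 11:
  6^0=1  6^1=6  6^2=3  6^3=7  6^4=9  6^5=10
So 6^5 ≡ 10 (mod 11), giving n = 5.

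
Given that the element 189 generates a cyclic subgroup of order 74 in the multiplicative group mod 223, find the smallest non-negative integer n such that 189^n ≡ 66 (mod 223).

42

Baby-step giant-step with m = ceil(sqrt(74)) = 9.
Baby table (189^j mod 223 for j=0..8):
  0:1  1:189  2:41  3:167  4:120  5:157  6:14  7:193
  8:128
Giant step factor: 189^(-9) ≡ 159 (mod 223).
Scan 66·159^i mod 223 for i = 0, 1, …:
  i=0: 66   i=1: 13   i=2: 60   i=3: 174
  i=4: 14
Match at i=4, j=6: n = 4·9 + 6 = 42.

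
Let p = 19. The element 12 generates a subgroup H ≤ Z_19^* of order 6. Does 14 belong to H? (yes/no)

no

14 ∈ ⟨12⟩ iff 14^6 ≡ 1 (mod 19), since |⟨12⟩| = 6.
14^6 mod 19 = 7.
Since 7 ≠ 1, 14 does not lie in the subgroup.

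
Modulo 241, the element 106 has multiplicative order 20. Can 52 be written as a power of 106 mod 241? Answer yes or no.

no

52 ∈ ⟨106⟩ iff 52^20 ≡ 1 (mod 241), since |⟨106⟩| = 20.
52^20 mod 241 = 4.
Since 4 ≠ 1, 52 does not lie in the subgroup.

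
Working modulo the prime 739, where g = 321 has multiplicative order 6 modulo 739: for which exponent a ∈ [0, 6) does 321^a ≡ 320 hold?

2

Successive powers of 321 modulo 739:
  321^0=1  321^1=321  321^2=320
So 321^2 ≡ 320 (mod 739), giving a = 2.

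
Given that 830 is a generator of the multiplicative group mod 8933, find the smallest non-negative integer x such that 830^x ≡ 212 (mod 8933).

Baby-step giant-step with m = ceil(sqrt(8932)) = 95.
Baby table (830^j mod 8933 for j=0..94):
  0:1  1:830  2:1059  3:3536  4:4856  5:1697  6:6029  7:1590
  8:6549  9:4406  10:3383  11:2928  12:464  13:1001  14:61  15:5965
  16:2068  17:1304  18:1427  19:5254  20:1516  21:7660  22:6437  23:776
  24:904  25:8881  26:1505  27:7463  28:3721  29:6545  30:1086  31:8080
  32:6650  33:7839  34:3146  35:2744  36:8538  37:2671  38:1546  39:5761
  40:2475  41:8593  42:3656  43:6193  44:3715  45:1565  46:3665  47:4730
  48:4313  49:6590  50:2704  51:2137  52:4976  53:3034  54:8047  55:6059
  56:8624  57:2587  58:3290  59:6135  60:240  61:2674  62:4036  63:5
  64:4150  65:5295  66:8747  67:6414  68:8485  69:3346  70:7950  71:5946
  72:4164  73:7982  74:5707  75:2320  76:5005  77:305  78:3026  79:1407
  80:6520  81:7135  82:8404  83:7580  84:2568  85:5386  86:3880  87:4520
  88:8673  89:7525  90:1583  91:739  92:5926  93:5430  94:4668
Giant step factor: 830^(-95) ≡ 5683 (mod 8933).
Scan 212·5683^i mod 8933 for i = 0, 1, …:
  i=0: 212   i=1: 7774   i=2: 5957   i=3: 6494
  i=4: 3179   i=5: 3731   i=6: 5264   i=7: 7628
  i=8: 7008   i=9: 3150     …   i=14: 7991
  i=15: 6414
Match at i=15, j=67: x = 15·95 + 67 = 1492.

1492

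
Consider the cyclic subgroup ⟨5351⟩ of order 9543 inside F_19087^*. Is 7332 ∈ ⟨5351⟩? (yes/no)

no

7332 ∈ ⟨5351⟩ iff 7332^9543 ≡ 1 (mod 19087), since |⟨5351⟩| = 9543.
7332^9543 mod 19087 = 19086.
Since 19086 ≠ 1, 7332 does not lie in the subgroup.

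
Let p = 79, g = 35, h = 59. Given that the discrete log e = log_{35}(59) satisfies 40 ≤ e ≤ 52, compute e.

43

Compute 35^40 mod 79 = 44, then multiply by 35 repeatedly:
  35^40=44  35^41=39  35^42=22  35^43=59
Found 59 at exponent 43.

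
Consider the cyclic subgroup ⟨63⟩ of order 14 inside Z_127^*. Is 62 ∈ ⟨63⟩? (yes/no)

no

⟨63⟩ has order 14; its elements mod 127 are {1, 2, 4, 8, 16, 32, 63, 64, 95, 111, 119, 123, 125, 126}.
62 is not in this set.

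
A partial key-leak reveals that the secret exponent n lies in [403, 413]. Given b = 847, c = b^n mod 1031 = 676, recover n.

Compute 847^403 mod 1031 = 985, then multiply by 847 repeatedly:
  847^403=985  847^404=216  847^405=465  847^406=13  847^407=701
  847^408=922  847^409=467  847^410=676
Found 676 at exponent 410.

410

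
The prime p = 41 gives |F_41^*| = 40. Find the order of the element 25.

10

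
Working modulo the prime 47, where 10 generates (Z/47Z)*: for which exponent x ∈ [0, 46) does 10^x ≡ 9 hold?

36

Baby-step giant-step with m = ceil(sqrt(46)) = 7.
Baby table (10^j mod 47 for j=0..6):
  0:1  1:10  2:6  3:13  4:36  5:31  6:28
Giant step factor: 10^(-7) ≡ 23 (mod 47).
Scan 9·23^i mod 47 for i = 0, 1, …:
  i=0: 9   i=1: 19   i=2: 14   i=3: 40
  i=4: 27   i=5: 10
Match at i=5, j=1: x = 5·7 + 1 = 36.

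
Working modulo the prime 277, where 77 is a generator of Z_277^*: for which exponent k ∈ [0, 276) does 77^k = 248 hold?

112

Baby-step giant-step with m = ceil(sqrt(276)) = 17.
Baby table (77^j mod 277 for j=0..16):
  0:1  1:77  2:112  3:37  4:79  5:266  6:261  7:153
  8:147  9:239  10:121  11:176  12:256  13:45  14:141  15:54
  16:3
Giant step factor: 77^(-17) ≡ 6 (mod 277).
Scan 248·6^i mod 277 for i = 0, 1, …:
  i=0: 248   i=1: 103   i=2: 64   i=3: 107
  i=4: 88   i=5: 251   i=6: 121
Match at i=6, j=10: k = 6·17 + 10 = 112.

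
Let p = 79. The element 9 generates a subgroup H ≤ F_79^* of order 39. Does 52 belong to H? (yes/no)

yes

52 ∈ ⟨9⟩ iff 52^39 ≡ 1 (mod 79), since |⟨9⟩| = 39.
52^39 mod 79 = 1.
Since 1 = 1, 52 lies in the subgroup.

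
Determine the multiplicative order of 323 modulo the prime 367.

61

The order of 323 must divide p − 1 = 366 = 2 · 3 · 61.
Divisors: 1, 2, 3, 6, 61, 122, 183, 366.
Check each in increasing order: 323^1 ≡ 323;  323^2 ≡ 101;  323^3 ≡ 327;  323^6 ≡ 132;  323^61 ≡ 1.
Smallest exponent giving 1 is 61.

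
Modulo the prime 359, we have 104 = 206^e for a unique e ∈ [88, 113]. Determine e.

97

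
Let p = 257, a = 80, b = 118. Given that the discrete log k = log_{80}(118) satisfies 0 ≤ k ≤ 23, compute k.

10

Compute 80^0 mod 257 = 1, then multiply by 80 repeatedly:
  80^0=1  80^1=80  80^2=232  80^3=56  80^4=111
  80^5=142  80^6=52  80^7=48  80^8=242  80^9=85
  80^10=118
Found 118 at exponent 10.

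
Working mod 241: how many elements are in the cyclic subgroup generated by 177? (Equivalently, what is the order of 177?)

4

The order of 177 must divide p − 1 = 240 = 2^4 · 3 · 5.
Divisors: 1, 2, 3, 4, 5, 6, 8, 10, 12, 15, 16, 20, 24, 30, 40, 48, 60, 80, 120, 240.
Check each in increasing order: 177^1 ≡ 177;  177^2 ≡ 240;  177^3 ≡ 64;  177^4 ≡ 1.
Smallest exponent giving 1 is 4.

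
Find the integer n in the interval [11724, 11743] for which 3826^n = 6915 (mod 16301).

11741

Compute 3826^11724 mod 16301 = 10749, then multiply by 3826 repeatedly:
  3826^11724=10749  3826^11725=14552  3826^11726=8037  3826^11727=5876  3826^11728=2497
  3826^11729=1136  3826^11730=10270  3826^11731=7610  3826^11732=2274  3826^11733=11891
  3826^11734=15176  3826^11735=15515  3826^11736=8449  3826^11737=991  3826^11738=9734
  3826^11739=10800  3826^11740=14066  3826^11741=6915
Found 6915 at exponent 11741.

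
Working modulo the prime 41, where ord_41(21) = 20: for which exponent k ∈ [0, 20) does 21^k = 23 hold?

Successive powers of 21 modulo 41:
  21^0=1  21^1=21  21^2=31  21^3=36  21^4=18  21^5=9
  21^6=25  21^7=33  21^8=37  21^9=39  21^10=40  21^11=20
  21^12=10  21^13=5  21^14=23
So 21^14 ≡ 23 (mod 41), giving k = 14.

14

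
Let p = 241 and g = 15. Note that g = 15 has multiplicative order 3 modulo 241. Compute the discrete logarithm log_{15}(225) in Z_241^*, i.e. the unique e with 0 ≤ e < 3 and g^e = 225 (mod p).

2

Successive powers of 15 modulo 241:
  15^0=1  15^1=15  15^2=225
So 15^2 ≡ 225 (mod 241), giving e = 2.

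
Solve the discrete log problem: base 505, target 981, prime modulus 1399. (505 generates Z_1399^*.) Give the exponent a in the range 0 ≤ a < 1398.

11

Successive powers of 505 modulo 1399:
  505^0=1  505^1=505  505^2=407  505^3=1281  505^4=567  505^5=939
  505^6=1333  505^7=246  505^8=1118  505^9=793  505^10=351  505^11=981
So 505^11 ≡ 981 (mod 1399), giving a = 11.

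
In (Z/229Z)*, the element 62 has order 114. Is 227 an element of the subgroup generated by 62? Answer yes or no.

227 ∈ ⟨62⟩ iff 227^114 ≡ 1 (mod 229), since |⟨62⟩| = 114.
227^114 mod 229 = 228.
Since 228 ≠ 1, 227 does not lie in the subgroup.

no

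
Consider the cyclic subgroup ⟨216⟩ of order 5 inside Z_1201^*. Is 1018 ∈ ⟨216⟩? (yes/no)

yes

⟨216⟩ has order 5; its elements mod 1201 are {1, 105, 216, 1018, 1062}.
1018 is in this set.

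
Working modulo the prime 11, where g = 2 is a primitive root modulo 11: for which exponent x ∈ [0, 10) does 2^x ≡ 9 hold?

6

Successive powers of 2 modulo 11:
  2^0=1  2^1=2  2^2=4  2^3=8  2^4=5  2^5=10
  2^6=9
So 2^6 ≡ 9 (mod 11), giving x = 6.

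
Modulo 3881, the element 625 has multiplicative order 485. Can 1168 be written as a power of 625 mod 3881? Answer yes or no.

1168 ∈ ⟨625⟩ iff 1168^485 ≡ 1 (mod 3881), since |⟨625⟩| = 485.
1168^485 mod 3881 = 1.
Since 1 = 1, 1168 lies in the subgroup.

yes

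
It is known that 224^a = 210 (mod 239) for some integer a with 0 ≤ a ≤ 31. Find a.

Compute 224^0 mod 239 = 1, then multiply by 224 repeatedly:
  224^0=1  224^1=224  224^2=225  224^3=210
Found 210 at exponent 3.

3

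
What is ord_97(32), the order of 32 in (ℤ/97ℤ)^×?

48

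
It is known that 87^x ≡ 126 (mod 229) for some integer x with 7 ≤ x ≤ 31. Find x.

Compute 87^7 mod 229 = 112, then multiply by 87 repeatedly:
  87^7=112  87^8=126
Found 126 at exponent 8.

8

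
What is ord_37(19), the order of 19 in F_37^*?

The order of 19 must divide p − 1 = 36 = 2^2 · 3^2.
Divisors: 1, 2, 3, 4, 6, 9, 12, 18, 36.
Check each in increasing order: 19^1 ≡ 19;  19^2 ≡ 28;  19^3 ≡ 14;  19^4 ≡ 7;  19^6 ≡ 11;  19^9 ≡ 6;  19^12 ≡ 10;  19^18 ≡ 36;  19^36 ≡ 1.
Smallest exponent giving 1 is 36.

36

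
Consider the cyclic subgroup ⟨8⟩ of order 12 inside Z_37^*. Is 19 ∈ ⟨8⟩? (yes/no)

no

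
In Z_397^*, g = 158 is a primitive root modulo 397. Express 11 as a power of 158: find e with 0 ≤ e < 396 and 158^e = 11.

184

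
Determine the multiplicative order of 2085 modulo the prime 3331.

The order of 2085 must divide p − 1 = 3330 = 2 · 3^2 · 5 · 37.
Divisors: 1, 2, 3, 5, 6, 9, 10, 15, 18, 30, 37, 45, 74, 90, 111, 185, 222, 333, 370, 555, 666, 1110, 1665, 3330.
Check each in increasing order: 2085^1 ≡ 2085;  2085^2 ≡ 270;  2085^3 ≡ 11;  2085^5 ≡ 2970;  2085^6 ≡ 121;  2085^9 ≡ 1331;  2085^10 ≡ 412;  2085^15 ≡ 1163;  2085^18 ≡ 2800;  2085^30 ≡ 183;  2085^37 ≡ 495;  2085^45 ≡ 2976;  2085^74 ≡ 1862;  2085^90 ≡ 2778;  2085^111 ≡ 2334;  2085^185 ≡ 2284;  2085^222 ≡ 1371;  2085^333 ≡ 2154;  2085^370 ≡ 310;  2085^555 ≡ 1868;  2085^666 ≡ 2964;  2085^1110 ≡ 1867;  2085^1665 ≡ 3330;  2085^3330 ≡ 1.
Smallest exponent giving 1 is 3330.

3330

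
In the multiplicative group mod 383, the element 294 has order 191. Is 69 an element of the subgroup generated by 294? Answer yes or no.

yes

69 ∈ ⟨294⟩ iff 69^191 ≡ 1 (mod 383), since |⟨294⟩| = 191.
69^191 mod 383 = 1.
Since 1 = 1, 69 lies in the subgroup.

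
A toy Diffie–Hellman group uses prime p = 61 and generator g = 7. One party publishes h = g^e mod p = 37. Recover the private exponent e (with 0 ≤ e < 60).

51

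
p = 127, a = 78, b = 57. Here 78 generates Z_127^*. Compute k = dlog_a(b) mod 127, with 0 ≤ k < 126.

125

Baby-step giant-step with m = ceil(sqrt(126)) = 12.
Baby table (78^j mod 127 for j=0..11):
  0:1  1:78  2:115  3:80  4:17  5:56  6:50  7:90
  8:35  9:63  10:88  11:6
Giant step factor: 78^(-12) ≡ 73 (mod 127).
Scan 57·73^i mod 127 for i = 0, 1, …:
  i=0: 57   i=1: 97   i=2: 96   i=3: 23
  i=4: 28   i=5: 12   i=6: 114   i=7: 67
  i=8: 65   i=9: 46   i=10: 56
Match at i=10, j=5: k = 10·12 + 5 = 125.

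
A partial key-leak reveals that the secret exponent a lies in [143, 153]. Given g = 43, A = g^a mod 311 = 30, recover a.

144

Compute 43^143 mod 311 = 290, then multiply by 43 repeatedly:
  43^143=290  43^144=30
Found 30 at exponent 144.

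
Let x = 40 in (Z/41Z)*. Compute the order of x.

2

The order of 40 must divide p − 1 = 40 = 2^3 · 5.
Divisors: 1, 2, 4, 5, 8, 10, 20, 40.
Check each in increasing order: 40^1 ≡ 40;  40^2 ≡ 1.
Smallest exponent giving 1 is 2.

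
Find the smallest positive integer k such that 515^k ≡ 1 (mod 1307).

1306

The order of 515 must divide p − 1 = 1306 = 2 · 653.
Divisors: 1, 2, 653, 1306.
Check each in increasing order: 515^1 ≡ 515;  515^2 ≡ 1211;  515^653 ≡ 1306;  515^1306 ≡ 1.
Smallest exponent giving 1 is 1306.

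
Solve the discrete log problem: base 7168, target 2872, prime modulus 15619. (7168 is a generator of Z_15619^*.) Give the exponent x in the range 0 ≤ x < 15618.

14120

Baby-step giant-step with m = ceil(sqrt(15618)) = 125.
Baby table (7168^j mod 15619 for j=0..124):
  0:1  1:7168  2:9333  3:2767  4:13345  5:6204  6:2979  7:2299
  8:1187  9:11680  10:4400  11:4439  12:2849  13:7599  14:6179  15:11207
  16:3259  17:10107  18:6054  19:5490  20:8059  21:7850  22:9162  23:10940
  24:10540  25:1617  26:1358  27:3507  28:7205  29:9026  30:4470  31:6391
  32:161  33:13861  34:3189  35:8155  36:8742  37:14847  38:11049  39:10902
  40:3679  41:6200  42:5545  43:11824  44:5738  45:5157  46:10822  47:8142
  48:9272  49:2851  50:6316  51:9226  52:1122  53:14330  54:6896  55:12012
  56:10088  57:10433  58:15591  59:2343  60:4199  61:619  62:1196  63:13716
  64:10302  65:13723  66:13621  67:959  68:1752  69:660  70:13942  71:5894
  72:14416  73:14203  74:2462  75:13765  76:2297  77:2470  78:8633  79:14485
  80:8987  81:6060  82:1641  83:1581  84:8833  85:11137  86:1307  87:12795
  88:15411  89:8480  90:11111  91:2367  92:4422  93:5945  94:5128  95:5997
  96:3008  97:7124  98:6321  99:13828  100:930  101:12546  102:11145  103:11794
  104:9364  105:6309  106:5907  107:13886  108:10580  109:7195  110:15441  111:4854
  112:9959  113:7282  114:14297  115:4637  116:784  117:12491  118:7380  119:13906
  120:13369  121:6427  122:8305  123:6231  124:9087
Giant step factor: 7168^(-125) ≡ 2710 (mod 15619).
Scan 2872·2710^i mod 15619 for i = 0, 1, …:
  i=0: 2872   i=1: 4858   i=2: 13982   i=3: 15145
  i=4: 11837   i=5: 12463   i=6: 6452   i=7: 7259
  i=8: 7569   i=9: 4243     …   i=111: 2708
  i=112: 13369
Match at i=112, j=120: x = 112·125 + 120 = 14120.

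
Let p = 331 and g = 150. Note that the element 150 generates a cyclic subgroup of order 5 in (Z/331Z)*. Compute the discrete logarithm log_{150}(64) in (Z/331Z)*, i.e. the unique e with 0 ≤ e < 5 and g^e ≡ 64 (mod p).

4

Successive powers of 150 modulo 331:
  150^0=1  150^1=150  150^2=323  150^3=124  150^4=64
So 150^4 ≡ 64 (mod 331), giving e = 4.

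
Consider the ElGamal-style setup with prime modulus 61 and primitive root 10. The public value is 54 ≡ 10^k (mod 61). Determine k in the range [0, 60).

53

Baby-step giant-step with m = ceil(sqrt(60)) = 8.
Baby table (10^j mod 61 for j=0..7):
  0:1  1:10  2:39  3:24  4:57  5:21  6:27  7:26
Giant step factor: 10^(-8) ≡ 42 (mod 61).
Scan 54·42^i mod 61 for i = 0, 1, …:
  i=0: 54   i=1: 11   i=2: 35   i=3: 6
  i=4: 8   i=5: 31   i=6: 21
Match at i=6, j=5: k = 6·8 + 5 = 53.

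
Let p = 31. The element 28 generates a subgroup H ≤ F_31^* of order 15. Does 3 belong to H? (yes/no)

no

⟨28⟩ has order 15; its elements mod 31 are {1, 2, 4, 5, 7, 8, 9, 10, 14, 16, 18, 19, 20, 25, 28}.
3 is not in this set.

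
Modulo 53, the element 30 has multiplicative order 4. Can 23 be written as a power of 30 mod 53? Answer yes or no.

yes

⟨30⟩ has order 4; its elements mod 53 are {1, 23, 30, 52}.
23 is in this set.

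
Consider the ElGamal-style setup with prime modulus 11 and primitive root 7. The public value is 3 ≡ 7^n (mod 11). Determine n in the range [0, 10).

Successive powers of 7 modulo 11:
  7^0=1  7^1=7  7^2=5  7^3=2  7^4=3
So 7^4 ≡ 3 (mod 11), giving n = 4.

4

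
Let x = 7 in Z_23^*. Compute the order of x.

22

The order of 7 must divide p − 1 = 22 = 2 · 11.
Divisors: 1, 2, 11, 22.
Check each in increasing order: 7^1 ≡ 7;  7^2 ≡ 3;  7^11 ≡ 22;  7^22 ≡ 1.
Smallest exponent giving 1 is 22.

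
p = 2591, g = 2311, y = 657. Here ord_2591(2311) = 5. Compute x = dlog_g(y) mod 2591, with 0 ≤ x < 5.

Successive powers of 2311 modulo 2591:
  2311^0=1  2311^1=2311  2311^2=670  2311^3=1543  2311^4=657
So 2311^4 ≡ 657 (mod 2591), giving x = 4.

4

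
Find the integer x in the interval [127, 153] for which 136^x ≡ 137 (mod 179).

137

Compute 136^127 mod 179 = 84, then multiply by 136 repeatedly:
  136^127=84  136^128=147  136^129=123  136^130=81  136^131=97
  136^132=125  136^133=174  136^134=36  136^135=63  136^136=155
  136^137=137
Found 137 at exponent 137.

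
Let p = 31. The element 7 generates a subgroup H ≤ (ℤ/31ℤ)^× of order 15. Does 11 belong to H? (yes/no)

no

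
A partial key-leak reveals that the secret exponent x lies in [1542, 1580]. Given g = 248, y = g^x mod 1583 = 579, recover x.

Compute 248^1542 mod 1583 = 1471, then multiply by 248 repeatedly:
  248^1542=1471  248^1543=718  248^1544=768  248^1545=504  248^1546=1518
  248^1547=1293  248^1548=898  248^1549=1084  248^1550=1305  248^1551=708
  248^1552=1454  248^1553=1251  248^1554=1563  248^1555=1372  248^1556=1494
  248^1557=90  248^1558=158  248^1559=1192  248^1560=1178  248^1561=872
  248^1562=968  248^1563=1031  248^1564=825  248^1565=393  248^1566=901
  248^1567=245  248^1568=606  248^1569=1486  248^1570=1272  248^1571=439
  248^1572=1228  248^1573=608  248^1574=399  248^1575=806  248^1576=430
  248^1577=579
Found 579 at exponent 1577.

1577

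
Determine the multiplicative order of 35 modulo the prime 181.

The order of 35 must divide p − 1 = 180 = 2^2 · 3^2 · 5.
Divisors: 1, 2, 3, 4, 5, 6, 9, 10, 12, 15, 18, 20, 30, 36, 45, 60, 90, 180.
Check each in increasing order: 35^1 ≡ 35;  35^2 ≡ 139;  35^3 ≡ 159;  35^4 ≡ 135;  35^5 ≡ 19;  35^6 ≡ 122;  35^9 ≡ 31;  35^10 ≡ 180;  35^12 ≡ 42;  35^15 ≡ 162;  35^18 ≡ 56;  35^20 ≡ 1.
Smallest exponent giving 1 is 20.

20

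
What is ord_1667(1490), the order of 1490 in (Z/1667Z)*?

The order of 1490 must divide p − 1 = 1666 = 2 · 7^2 · 17.
Divisors: 1, 2, 7, 14, 17, 34, 49, 98, 119, 238, 833, 1666.
Check each in increasing order: 1490^1 ≡ 1490;  1490^2 ≡ 1323;  1490^7 ≡ 1608;  1490^14 ≡ 147;  1490^17 ≡ 413;  1490^34 ≡ 535;  1490^49 ≡ 952;  1490^98 ≡ 1123;  1490^119 ≡ 502;  1490^238 ≡ 287;  1490^833 ≡ 1.
Smallest exponent giving 1 is 833.

833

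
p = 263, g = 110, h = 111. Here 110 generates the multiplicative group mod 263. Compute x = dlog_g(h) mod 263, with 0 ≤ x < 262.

Baby-step giant-step with m = ceil(sqrt(262)) = 17.
Baby table (110^j mod 263 for j=0..16):
  0:1  1:110  2:2  3:220  4:4  5:177  6:8  7:91
  8:16  9:182  10:32  11:101  12:64  13:202  14:128  15:141
  16:256
Giant step factor: 110^(-17) ≡ 180 (mod 263).
Scan 111·180^i mod 263 for i = 0, 1, …:
  i=0: 111   i=1: 255   i=2: 138   i=3: 118
  i=4: 200   i=5: 232   i=6: 206   i=7: 260
  i=8: 249   i=9: 110
Match at i=9, j=1: x = 9·17 + 1 = 154.

154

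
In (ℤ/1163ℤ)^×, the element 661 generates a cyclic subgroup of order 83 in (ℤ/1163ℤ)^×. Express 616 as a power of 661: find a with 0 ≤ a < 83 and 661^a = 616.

Baby-step giant-step with m = ceil(sqrt(83)) = 10.
Baby table (661^j mod 1163 for j=0..9):
  0:1  1:661  2:796  3:480  4:944  5:616  6:126  7:713
  8:278  9:4
Giant step factor: 661^(-10) ≡ 1035 (mod 1163).
Scan 616·1035^i mod 1163 for i = 0, 1, …:
  i=0: 616
Match at i=0, j=5: a = 0·10 + 5 = 5.

5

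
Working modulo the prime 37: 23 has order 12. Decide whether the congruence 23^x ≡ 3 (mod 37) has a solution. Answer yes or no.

no

3 ∈ ⟨23⟩ iff 3^12 ≡ 1 (mod 37), since |⟨23⟩| = 12.
3^12 mod 37 = 10.
Since 10 ≠ 1, 3 does not lie in the subgroup.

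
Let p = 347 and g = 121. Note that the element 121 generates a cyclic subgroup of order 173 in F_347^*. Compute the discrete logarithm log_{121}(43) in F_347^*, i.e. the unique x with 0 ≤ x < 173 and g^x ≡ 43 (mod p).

89

Baby-step giant-step with m = ceil(sqrt(173)) = 14.
Baby table (121^j mod 347 for j=0..13):
  0:1  1:121  2:67  3:126  4:325  5:114  6:261  7:4
  8:137  9:268  10:157  11:259  12:109  13:3
Giant step factor: 121^(-14) ≡ 282 (mod 347).
Scan 43·282^i mod 347 for i = 0, 1, …:
  i=0: 43   i=1: 328   i=2: 194   i=3: 229
  i=4: 36   i=5: 89   i=6: 114
Match at i=6, j=5: x = 6·14 + 5 = 89.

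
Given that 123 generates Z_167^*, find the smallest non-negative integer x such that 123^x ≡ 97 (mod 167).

Baby-step giant-step with m = ceil(sqrt(166)) = 13.
Baby table (123^j mod 167 for j=0..12):
  0:1  1:123  2:99  3:153  4:115  5:117  6:29  7:60
  8:32  9:95  10:162  11:53  12:6
Giant step factor: 123^(-13) ≡ 136 (mod 167).
Scan 97·136^i mod 167 for i = 0, 1, …:
  i=0: 97   i=1: 166   i=2: 31   i=3: 41
  i=4: 65   i=5: 156   i=6: 7   i=7: 117
Match at i=7, j=5: x = 7·13 + 5 = 96.

96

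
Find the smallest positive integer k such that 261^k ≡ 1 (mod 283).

The order of 261 must divide p − 1 = 282 = 2 · 3 · 47.
Divisors: 1, 2, 3, 6, 47, 94, 141, 282.
Check each in increasing order: 261^1 ≡ 261;  261^2 ≡ 201;  261^3 ≡ 106;  261^6 ≡ 199;  261^47 ≡ 238;  261^94 ≡ 44;  261^141 ≡ 1.
Smallest exponent giving 1 is 141.

141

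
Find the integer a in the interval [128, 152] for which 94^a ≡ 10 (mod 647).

151

Compute 94^128 mod 647 = 226, then multiply by 94 repeatedly:
  94^128=226  94^129=540  94^130=294  94^131=462  94^132=79
  94^133=309  94^134=578  94^135=631  94^136=437  94^137=317
  94^138=36  94^139=149  94^140=419  94^141=566  94^142=150
  94^143=513  94^144=344  94^145=633  94^146=625  94^147=520
  94^148=355  94^149=373  94^150=124  94^151=10
Found 10 at exponent 151.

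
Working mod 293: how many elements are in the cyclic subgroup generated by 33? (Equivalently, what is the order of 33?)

73

The order of 33 must divide p − 1 = 292 = 2^2 · 73.
Divisors: 1, 2, 4, 73, 146, 292.
Check each in increasing order: 33^1 ≡ 33;  33^2 ≡ 210;  33^4 ≡ 150;  33^73 ≡ 1.
Smallest exponent giving 1 is 73.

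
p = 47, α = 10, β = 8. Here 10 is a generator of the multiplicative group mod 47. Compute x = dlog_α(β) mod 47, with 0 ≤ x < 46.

44

Baby-step giant-step with m = ceil(sqrt(46)) = 7.
Baby table (10^j mod 47 for j=0..6):
  0:1  1:10  2:6  3:13  4:36  5:31  6:28
Giant step factor: 10^(-7) ≡ 23 (mod 47).
Scan 8·23^i mod 47 for i = 0, 1, …:
  i=0: 8   i=1: 43   i=2: 2   i=3: 46
  i=4: 24   i=5: 35   i=6: 6
Match at i=6, j=2: x = 6·7 + 2 = 44.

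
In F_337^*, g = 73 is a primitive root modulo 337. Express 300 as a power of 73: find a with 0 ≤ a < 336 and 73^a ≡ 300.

Baby-step giant-step with m = ceil(sqrt(336)) = 19.
Baby table (73^j mod 337 for j=0..18):
  0:1  1:73  2:274  3:119  4:262  5:254  6:7  7:174
  8:233  9:159  10:149  11:93  12:49  13:207  14:283  15:102
  16:32  17:314  18:6
Giant step factor: 73^(-19) ≡ 327 (mod 337).
Scan 300·327^i mod 337 for i = 0, 1, …:
  i=0: 300   i=1: 33   i=2: 7
Match at i=2, j=6: a = 2·19 + 6 = 44.

44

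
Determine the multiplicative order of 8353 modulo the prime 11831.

1183

The order of 8353 must divide p − 1 = 11830 = 2 · 5 · 7 · 13^2.
Divisors: 1, 2, 5, 7, 10, 13, 14, 26, 35, 65, 70, 91, 130, 169, 182, 338, 455, 845, 910, 1183, 1690, 2366, 5915, 11830.
Check each in increasing order: 8353^1 ≡ 8353;  8353^2 ≡ 5202;  8353^5 ≡ 9817;  8353^7 ≡ 5438;  8353^10 ≡ 9994;  8353^13 ≡ 1580;  8353^14 ≡ 6175;  8353^26 ≡ 59;  8353^35 ≡ 9083;  8353^65 ≡ 10396;  8353^70 ≡ 3326;  8353^91 ≡ 9983;  8353^130 ≡ 631;  8353^169 ≡ 9919;  8353^182 ≡ 7776;  8353^338 ≡ 11796;  8353^455 ≡ 6538;  8353^845 ≡ 338;  8353^910 ≡ 41;  8353^1183 ≡ 1.
Smallest exponent giving 1 is 1183.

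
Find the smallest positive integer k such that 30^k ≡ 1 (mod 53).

4

The order of 30 must divide p − 1 = 52 = 2^2 · 13.
Divisors: 1, 2, 4, 13, 26, 52.
Check each in increasing order: 30^1 ≡ 30;  30^2 ≡ 52;  30^4 ≡ 1.
Smallest exponent giving 1 is 4.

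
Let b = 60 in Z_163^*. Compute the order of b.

81

The order of 60 must divide p − 1 = 162 = 2 · 3^4.
Divisors: 1, 2, 3, 6, 9, 18, 27, 54, 81, 162.
Check each in increasing order: 60^1 ≡ 60;  60^2 ≡ 14;  60^3 ≡ 25;  60^6 ≡ 136;  60^9 ≡ 140;  60^18 ≡ 40;  60^27 ≡ 58;  60^54 ≡ 104;  60^81 ≡ 1.
Smallest exponent giving 1 is 81.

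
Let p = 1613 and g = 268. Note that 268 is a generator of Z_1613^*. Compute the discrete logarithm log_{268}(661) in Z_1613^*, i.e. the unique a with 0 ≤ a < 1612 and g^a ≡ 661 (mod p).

1282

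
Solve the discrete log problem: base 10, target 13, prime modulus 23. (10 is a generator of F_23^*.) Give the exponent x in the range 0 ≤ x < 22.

12

Successive powers of 10 modulo 23:
  10^0=1  10^1=10  10^2=8  10^3=11  10^4=18  10^5=19
  10^6=6  10^7=14  10^8=2  10^9=20  10^10=16  10^11=22
  10^12=13
So 10^12 ≡ 13 (mod 23), giving x = 12.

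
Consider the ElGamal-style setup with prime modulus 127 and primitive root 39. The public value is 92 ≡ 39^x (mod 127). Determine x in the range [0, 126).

89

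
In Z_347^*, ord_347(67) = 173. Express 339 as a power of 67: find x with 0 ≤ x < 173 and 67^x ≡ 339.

Baby-step giant-step with m = ceil(sqrt(173)) = 14.
Baby table (67^j mod 347 for j=0..13):
  0:1  1:67  2:325  3:261  4:137  5:157  6:109  7:16
  8:31  9:342  10:12  11:110  12:83  13:9
Giant step factor: 67^(-14) ≡ 61 (mod 347).
Scan 339·61^i mod 347 for i = 0, 1, …:
  i=0: 339   i=1: 206   i=2: 74   i=3: 3
  i=4: 183   i=5: 59   i=6: 129   i=7: 235
  i=8: 108   i=9: 342
Match at i=9, j=9: x = 9·14 + 9 = 135.

135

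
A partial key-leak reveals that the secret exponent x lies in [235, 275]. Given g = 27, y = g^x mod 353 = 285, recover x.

244

Compute 27^235 mod 353 = 3, then multiply by 27 repeatedly:
  27^235=3  27^236=81  27^237=69  27^238=98  27^239=175
  27^240=136  27^241=142  27^242=304  27^243=89  27^244=285
Found 285 at exponent 244.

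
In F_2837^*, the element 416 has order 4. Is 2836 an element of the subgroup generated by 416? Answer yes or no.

2836 ∈ ⟨416⟩ iff 2836^4 ≡ 1 (mod 2837), since |⟨416⟩| = 4.
2836^4 mod 2837 = 1.
Since 1 = 1, 2836 lies in the subgroup.

yes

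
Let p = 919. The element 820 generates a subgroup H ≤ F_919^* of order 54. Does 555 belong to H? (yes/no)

no

555 ∈ ⟨820⟩ iff 555^54 ≡ 1 (mod 919), since |⟨820⟩| = 54.
555^54 mod 919 = 703.
Since 703 ≠ 1, 555 does not lie in the subgroup.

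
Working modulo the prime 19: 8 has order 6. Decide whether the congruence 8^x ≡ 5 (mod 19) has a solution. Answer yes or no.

no

5 ∈ ⟨8⟩ iff 5^6 ≡ 1 (mod 19), since |⟨8⟩| = 6.
5^6 mod 19 = 7.
Since 7 ≠ 1, 5 does not lie in the subgroup.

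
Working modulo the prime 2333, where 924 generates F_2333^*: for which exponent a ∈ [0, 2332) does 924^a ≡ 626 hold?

2125

Baby-step giant-step with m = ceil(sqrt(2332)) = 49.
Baby table (924^j mod 2333 for j=0..48):
  0:1  1:924  2:2231  3:1405  4:1072  5:1336  6:307  7:1375
  8:1348  9:2063  10:151  11:1877  12:929  13:2185  14:895  15:1098
  16:2030  17:2321  18:577  19:1224  20:1804  21:1134  22:299  23:982
  24:2164  25:155  26:907  27:521  28:806  29:517  30:1776  31:925
  32:822  33:1303  34:144  35:75  36:1643  37:1682  38:390  39:1078
  40:2214  41:2028  42:473  43:781  44:747  45:1993  46:795  47:2018
  48:565
Giant step factor: 924^(-49) ≡ 478 (mod 2333).
Scan 626·478^i mod 2333 for i = 0, 1, …:
  i=0: 626   i=1: 604   i=2: 1753   i=3: 387
  i=4: 679   i=5: 275   i=6: 802   i=7: 744
  i=8: 1016   i=9: 384     …   i=42: 992
  i=43: 577
Match at i=43, j=18: a = 43·49 + 18 = 2125.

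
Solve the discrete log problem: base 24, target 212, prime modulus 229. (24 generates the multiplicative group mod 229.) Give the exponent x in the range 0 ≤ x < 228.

126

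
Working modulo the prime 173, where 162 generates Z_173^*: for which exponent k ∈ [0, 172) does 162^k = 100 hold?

168

Baby-step giant-step with m = ceil(sqrt(172)) = 14.
Baby table (162^j mod 173 for j=0..13):
  0:1  1:162  2:121  3:53  4:109  5:12  6:41  7:68
  8:117  9:97  10:144  11:146  12:124  13:20
Giant step factor: 162^(-14) ≡ 92 (mod 173).
Scan 100·92^i mod 173 for i = 0, 1, …:
  i=0: 100   i=1: 31   i=2: 84   i=3: 116
  i=4: 119   i=5: 49   i=6: 10   i=7: 55
  i=8: 43   i=9: 150   i=10: 133   i=11: 126
  i=12: 1
Match at i=12, j=0: k = 12·14 + 0 = 168.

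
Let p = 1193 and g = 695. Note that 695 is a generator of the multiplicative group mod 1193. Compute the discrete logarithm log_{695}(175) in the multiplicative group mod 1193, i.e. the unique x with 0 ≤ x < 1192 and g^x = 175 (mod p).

699

Baby-step giant-step with m = ceil(sqrt(1192)) = 35.
Baby table (695^j mod 1193 for j=0..34):
  0:1  1:695  2:1053  3:526  4:512  5:326  6:1093  7:887
  8:877  9:1085  10:99  11:804  12:456  13:775  14:582  15:63
  16:837  17:724  18:927  19:45  20:257  21:858  22:1003  23:373
  24:354  25:272  26:546  27:96  28:1105  29:876  30:390  31:239
  32:278  33:1137  34:449
Giant step factor: 695^(-35) ≡ 600 (mod 1193).
Scan 175·600^i mod 1193 for i = 0, 1, …:
  i=0: 175   i=1: 16   i=2: 56   i=3: 196
  i=4: 686   i=5: 15   i=6: 649   i=7: 482
  i=8: 494   i=9: 536     …   i=18: 810
  i=19: 449
Match at i=19, j=34: x = 19·35 + 34 = 699.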